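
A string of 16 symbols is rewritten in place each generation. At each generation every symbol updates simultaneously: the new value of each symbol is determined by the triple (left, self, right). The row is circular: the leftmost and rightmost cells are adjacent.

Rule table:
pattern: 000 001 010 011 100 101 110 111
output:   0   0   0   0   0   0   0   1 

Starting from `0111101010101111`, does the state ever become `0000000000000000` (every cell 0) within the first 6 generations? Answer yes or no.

yes

0011000000000110
0000000000000000
all cells are 0 at generation 2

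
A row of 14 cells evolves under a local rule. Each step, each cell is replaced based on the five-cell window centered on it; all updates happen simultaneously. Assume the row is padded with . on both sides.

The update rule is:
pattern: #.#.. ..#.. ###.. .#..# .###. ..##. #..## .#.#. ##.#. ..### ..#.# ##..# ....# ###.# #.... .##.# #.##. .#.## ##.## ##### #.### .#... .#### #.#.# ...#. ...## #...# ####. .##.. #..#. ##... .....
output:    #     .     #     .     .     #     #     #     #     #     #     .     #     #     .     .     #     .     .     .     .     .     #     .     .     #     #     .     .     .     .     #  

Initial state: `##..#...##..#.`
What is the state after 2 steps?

#.....###.....
...####.#..###

...####.#..###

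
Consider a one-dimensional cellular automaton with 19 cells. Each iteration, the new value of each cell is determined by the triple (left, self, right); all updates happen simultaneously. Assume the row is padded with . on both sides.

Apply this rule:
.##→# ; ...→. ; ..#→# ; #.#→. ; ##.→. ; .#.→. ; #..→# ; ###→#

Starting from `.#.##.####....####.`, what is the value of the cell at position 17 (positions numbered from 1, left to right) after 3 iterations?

#..#..###.#..####.#
.##.####...#####...
##..###.#.#####.#..
position 17 holds #

#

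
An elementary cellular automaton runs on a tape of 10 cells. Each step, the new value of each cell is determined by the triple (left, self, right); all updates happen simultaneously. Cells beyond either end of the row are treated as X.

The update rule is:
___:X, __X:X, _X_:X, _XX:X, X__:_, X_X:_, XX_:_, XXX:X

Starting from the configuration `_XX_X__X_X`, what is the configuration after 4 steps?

_X_X_XX_XX

_X__X_XX_X
_X_XX_X__X
_X_X__X_XX
_X_X_XX_XX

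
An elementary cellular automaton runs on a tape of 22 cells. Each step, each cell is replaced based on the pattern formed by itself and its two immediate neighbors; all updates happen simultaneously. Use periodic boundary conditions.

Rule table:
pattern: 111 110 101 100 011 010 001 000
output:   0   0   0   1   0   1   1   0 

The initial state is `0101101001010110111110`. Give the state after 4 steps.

step 1: 1100001111010000000001
step 2: 0010010000011000000010
step 3: 0111111000100100000111
step 4: 0000000101111110001000

0000000101111110001000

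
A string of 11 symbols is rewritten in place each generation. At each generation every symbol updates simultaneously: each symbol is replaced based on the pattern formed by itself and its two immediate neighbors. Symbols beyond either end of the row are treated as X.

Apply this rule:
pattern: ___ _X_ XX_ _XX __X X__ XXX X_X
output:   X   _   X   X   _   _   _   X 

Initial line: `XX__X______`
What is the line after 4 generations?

X__X_X_X__X

generation 1: _X____XXXX_
generation 2: X__XX_X__XX
generation 3: X__XXX___X_
generation 4: X__X_X_X__X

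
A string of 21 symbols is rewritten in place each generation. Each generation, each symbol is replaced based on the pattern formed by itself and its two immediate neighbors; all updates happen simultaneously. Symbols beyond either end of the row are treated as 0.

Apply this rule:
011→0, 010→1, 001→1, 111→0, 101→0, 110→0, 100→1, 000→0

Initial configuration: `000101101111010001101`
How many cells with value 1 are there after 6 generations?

8

001100000000011010001
010010000000100011011
111111000001110100000
000000100010000110000
000001110111001001000
000010000000111111100
count of 1: 8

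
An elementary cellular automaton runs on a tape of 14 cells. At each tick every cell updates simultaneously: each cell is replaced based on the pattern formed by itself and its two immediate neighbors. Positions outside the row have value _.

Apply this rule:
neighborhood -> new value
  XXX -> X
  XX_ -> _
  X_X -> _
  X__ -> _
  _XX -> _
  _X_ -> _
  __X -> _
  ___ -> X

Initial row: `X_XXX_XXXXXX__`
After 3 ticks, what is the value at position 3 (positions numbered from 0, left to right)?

tick 1: ___X___XXXX__X
tick 2: XX___X__XX____
tick 3: ___X_______XXX
position 3 holds X

X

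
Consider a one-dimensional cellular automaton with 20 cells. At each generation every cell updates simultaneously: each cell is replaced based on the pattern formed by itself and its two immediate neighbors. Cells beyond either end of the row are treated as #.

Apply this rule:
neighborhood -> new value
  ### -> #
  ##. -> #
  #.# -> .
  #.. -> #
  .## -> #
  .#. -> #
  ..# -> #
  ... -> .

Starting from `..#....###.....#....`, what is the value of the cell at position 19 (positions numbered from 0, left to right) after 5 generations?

#

generation 1: ####..#####...###..#
generation 2: ############.#######
generation 3: ############.#######  (fixed point — unchanged through generation 5)
position 19 holds #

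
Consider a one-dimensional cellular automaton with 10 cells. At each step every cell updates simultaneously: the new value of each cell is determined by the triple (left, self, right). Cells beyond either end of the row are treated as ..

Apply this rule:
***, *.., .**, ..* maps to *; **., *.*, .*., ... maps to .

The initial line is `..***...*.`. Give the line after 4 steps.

step 1: .***.*.*.*
step 2: ***.......
step 3: **.*......
step 4: *...*.....

*...*.....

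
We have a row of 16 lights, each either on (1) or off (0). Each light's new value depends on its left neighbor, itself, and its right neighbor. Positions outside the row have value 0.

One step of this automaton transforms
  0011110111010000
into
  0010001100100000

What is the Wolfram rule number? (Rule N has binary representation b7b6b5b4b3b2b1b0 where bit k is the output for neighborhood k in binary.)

position 3: 111 → 0  (bit 7 = 0)
position 5: 110 → 0  (bit 6 = 0)
position 6: 101 → 1  (bit 5 = 1)
position 12: 100 → 0  (bit 4 = 0)
position 2: 011 → 1  (bit 3 = 1)
position 11: 010 → 0  (bit 2 = 0)
position 1: 001 → 0  (bit 1 = 0)
position 0: 000 → 0  (bit 0 = 0)
bits b7..b0 = 00101000 = 40

40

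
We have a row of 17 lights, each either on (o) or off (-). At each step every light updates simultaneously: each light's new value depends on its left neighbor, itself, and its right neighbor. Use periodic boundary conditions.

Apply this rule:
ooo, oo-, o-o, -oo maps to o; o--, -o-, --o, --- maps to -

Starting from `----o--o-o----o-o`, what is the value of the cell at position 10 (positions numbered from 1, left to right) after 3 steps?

-

step 1: --------o------o-
step 2: -----------------
step 3: -----------------
position 10 holds -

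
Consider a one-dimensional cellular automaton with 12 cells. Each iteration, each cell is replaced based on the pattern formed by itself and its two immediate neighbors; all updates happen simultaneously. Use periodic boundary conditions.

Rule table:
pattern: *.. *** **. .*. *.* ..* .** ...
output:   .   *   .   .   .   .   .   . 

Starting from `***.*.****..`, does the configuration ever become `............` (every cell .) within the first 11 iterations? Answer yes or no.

yes

.*.....**...
............
all cells are . at iteration 2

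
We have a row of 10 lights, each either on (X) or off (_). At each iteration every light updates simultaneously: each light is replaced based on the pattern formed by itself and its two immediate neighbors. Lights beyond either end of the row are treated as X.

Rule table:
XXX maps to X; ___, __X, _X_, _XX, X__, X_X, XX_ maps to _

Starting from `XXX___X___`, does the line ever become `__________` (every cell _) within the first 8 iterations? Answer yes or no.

yes

XX________
X_________
__________
all cells are _ at iteration 3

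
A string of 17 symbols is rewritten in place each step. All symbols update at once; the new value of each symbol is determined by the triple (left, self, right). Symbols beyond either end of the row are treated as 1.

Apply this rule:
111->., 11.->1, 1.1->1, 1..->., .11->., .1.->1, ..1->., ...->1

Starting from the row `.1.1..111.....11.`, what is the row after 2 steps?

1111....1.111..11
...1.11.11..1....

...1.11.11..1....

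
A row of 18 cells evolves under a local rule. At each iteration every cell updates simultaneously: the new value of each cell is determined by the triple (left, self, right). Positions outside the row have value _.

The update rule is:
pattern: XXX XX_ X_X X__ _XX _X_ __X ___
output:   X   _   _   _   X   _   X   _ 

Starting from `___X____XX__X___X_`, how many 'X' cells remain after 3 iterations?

5

__X____XX__X___X__
_X____XX__X___X___
X____XX__X___X____
count of X: 5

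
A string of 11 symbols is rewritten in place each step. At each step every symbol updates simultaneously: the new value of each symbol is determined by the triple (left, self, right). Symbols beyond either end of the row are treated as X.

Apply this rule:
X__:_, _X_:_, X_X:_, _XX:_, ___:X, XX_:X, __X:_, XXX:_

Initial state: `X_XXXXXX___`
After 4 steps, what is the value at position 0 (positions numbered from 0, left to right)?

X

step 1: X______X_X_
step 2: X_XXXX_____
step 3: X____X_XXX_
step 4: X_XX_____X_
position 0 holds X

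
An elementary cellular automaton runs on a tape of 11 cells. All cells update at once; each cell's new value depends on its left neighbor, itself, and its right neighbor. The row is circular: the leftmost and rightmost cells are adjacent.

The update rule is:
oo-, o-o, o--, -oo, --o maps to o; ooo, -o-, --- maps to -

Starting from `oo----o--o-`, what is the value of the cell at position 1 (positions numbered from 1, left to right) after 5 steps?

o

ooo--o-oo-o
--ooo-ooooo
ooo-ooo---o
--ooo-oo-oo
ooo-ooooooo
position 1 holds o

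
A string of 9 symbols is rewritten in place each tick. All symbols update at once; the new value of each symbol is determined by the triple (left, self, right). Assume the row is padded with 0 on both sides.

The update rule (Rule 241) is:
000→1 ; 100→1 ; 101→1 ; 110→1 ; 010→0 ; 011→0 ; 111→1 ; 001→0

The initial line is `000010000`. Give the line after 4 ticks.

tick 1: 111001111
tick 2: 011100111
tick 3: 001110011
tick 4: 100111001

100111001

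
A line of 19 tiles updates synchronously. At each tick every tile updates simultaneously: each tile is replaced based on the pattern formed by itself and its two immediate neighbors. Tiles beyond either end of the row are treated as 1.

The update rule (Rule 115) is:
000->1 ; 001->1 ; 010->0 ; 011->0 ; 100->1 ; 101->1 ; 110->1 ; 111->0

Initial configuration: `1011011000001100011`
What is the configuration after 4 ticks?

1101101111110111100
0110110000011000111
1011011111101111000
1101100000110001111

1101100000110001111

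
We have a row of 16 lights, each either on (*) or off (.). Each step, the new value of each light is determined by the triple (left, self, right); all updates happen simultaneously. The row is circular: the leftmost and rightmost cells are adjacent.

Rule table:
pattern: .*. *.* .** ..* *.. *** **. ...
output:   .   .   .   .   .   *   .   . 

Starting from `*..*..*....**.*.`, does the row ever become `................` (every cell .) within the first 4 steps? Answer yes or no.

................
all cells are . at step 1

yes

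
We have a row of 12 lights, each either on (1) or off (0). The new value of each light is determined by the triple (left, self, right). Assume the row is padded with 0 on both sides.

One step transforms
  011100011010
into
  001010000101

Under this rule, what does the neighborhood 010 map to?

At position 10 the neighborhood is 010; the next row has 0 there.

0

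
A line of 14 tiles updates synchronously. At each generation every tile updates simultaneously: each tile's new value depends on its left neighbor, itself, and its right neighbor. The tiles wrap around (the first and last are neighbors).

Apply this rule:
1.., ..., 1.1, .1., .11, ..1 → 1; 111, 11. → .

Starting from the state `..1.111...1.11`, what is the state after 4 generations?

generation 1: 11111..111111.
generation 2: 1....111.....1
generation 3: .11111..111111
generation 4: 11....111.....

11....111.....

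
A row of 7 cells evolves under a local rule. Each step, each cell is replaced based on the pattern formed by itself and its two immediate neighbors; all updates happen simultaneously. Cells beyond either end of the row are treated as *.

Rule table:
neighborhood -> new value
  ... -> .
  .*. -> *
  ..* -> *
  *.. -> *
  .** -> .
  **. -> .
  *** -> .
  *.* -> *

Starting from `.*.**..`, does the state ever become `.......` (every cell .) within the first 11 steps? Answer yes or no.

***..**
...**..
*.*..**
.****..
*....**
.*..*..
*******
.......
all cells are . at step 8

yes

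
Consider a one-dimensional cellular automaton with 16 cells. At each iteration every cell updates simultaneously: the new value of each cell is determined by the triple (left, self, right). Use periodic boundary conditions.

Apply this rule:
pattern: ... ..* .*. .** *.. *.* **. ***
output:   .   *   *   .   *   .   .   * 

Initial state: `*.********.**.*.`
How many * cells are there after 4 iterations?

*..******.....*.
***.****.*...**.
.*...**..**.*...
***.*..**...**..
count of *: 8

8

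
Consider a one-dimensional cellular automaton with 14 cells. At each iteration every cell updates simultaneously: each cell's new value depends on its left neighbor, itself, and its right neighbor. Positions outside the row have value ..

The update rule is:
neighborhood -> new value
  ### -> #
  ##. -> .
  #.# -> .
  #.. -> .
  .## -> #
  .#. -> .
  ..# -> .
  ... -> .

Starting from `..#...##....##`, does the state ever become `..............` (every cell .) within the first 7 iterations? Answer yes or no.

iteration 1: ......#.....#.
iteration 2: ..............
all cells are . at iteration 2

yes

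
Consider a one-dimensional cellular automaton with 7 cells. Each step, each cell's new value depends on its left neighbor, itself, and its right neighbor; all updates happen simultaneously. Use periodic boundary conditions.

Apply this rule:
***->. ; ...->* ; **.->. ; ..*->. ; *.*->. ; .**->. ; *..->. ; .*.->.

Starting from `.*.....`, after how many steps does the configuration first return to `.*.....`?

2

step 1: ...****
step 2: .*.....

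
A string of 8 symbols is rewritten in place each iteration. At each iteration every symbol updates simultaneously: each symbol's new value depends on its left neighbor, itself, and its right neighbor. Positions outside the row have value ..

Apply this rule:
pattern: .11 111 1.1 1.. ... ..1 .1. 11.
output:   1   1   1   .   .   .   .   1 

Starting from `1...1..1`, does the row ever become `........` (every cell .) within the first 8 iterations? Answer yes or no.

yes

........
all cells are . at iteration 1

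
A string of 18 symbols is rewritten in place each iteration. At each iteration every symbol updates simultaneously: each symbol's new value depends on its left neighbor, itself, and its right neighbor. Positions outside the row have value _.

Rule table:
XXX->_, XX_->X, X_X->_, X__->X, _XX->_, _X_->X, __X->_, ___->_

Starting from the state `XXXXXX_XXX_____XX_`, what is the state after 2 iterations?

iteration 1: _____X___XX_____XX
iteration 2: _____XX___XX_____X

_____XX___XX_____X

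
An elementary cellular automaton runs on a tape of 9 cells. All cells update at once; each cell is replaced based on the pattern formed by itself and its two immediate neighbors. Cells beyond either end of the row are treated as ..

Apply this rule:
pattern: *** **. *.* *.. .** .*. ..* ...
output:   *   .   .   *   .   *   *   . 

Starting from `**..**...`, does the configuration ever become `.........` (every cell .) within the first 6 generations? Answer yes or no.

generation 1: ..**..*..
generation 2: .*..****.
generation 3: ****.**.*
generation 4: .**.....*
generation 5: *..*...**
generation 6: *****.*..
generation 6 is *****.*.., still not uniform .

no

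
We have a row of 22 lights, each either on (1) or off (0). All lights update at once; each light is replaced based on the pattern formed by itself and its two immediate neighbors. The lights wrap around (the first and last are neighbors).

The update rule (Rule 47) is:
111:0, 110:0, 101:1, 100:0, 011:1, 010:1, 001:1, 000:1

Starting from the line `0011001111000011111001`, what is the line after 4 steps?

0110011000011110000011
1100110011110000111110
1001100110000111100001
0011001100111100001111

0011001100111100001111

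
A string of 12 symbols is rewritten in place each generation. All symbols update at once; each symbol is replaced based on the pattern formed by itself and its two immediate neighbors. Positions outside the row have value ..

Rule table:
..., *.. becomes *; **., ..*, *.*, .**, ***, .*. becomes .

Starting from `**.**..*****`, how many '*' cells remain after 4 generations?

10

generation 1: .....*......
generation 2: ****..******
generation 3: ....*.......
generation 4: ***..*******
count of *: 10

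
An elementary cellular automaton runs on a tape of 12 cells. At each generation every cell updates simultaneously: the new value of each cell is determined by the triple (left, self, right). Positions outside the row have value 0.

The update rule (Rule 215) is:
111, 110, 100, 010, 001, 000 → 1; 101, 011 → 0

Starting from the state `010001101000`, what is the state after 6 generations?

generation 1: 111110101111
generation 2: 011110100111
generation 3: 101110111011
generation 4: 100110011001
generation 5: 111011101111
generation 6: 011001100111

011001100111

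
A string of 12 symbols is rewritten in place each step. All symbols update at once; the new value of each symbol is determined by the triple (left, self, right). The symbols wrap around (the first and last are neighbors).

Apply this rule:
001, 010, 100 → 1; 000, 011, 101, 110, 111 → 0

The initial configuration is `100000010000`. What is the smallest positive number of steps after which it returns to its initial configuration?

5

110000111001
001001000110
011111101001
000000001111
100000010000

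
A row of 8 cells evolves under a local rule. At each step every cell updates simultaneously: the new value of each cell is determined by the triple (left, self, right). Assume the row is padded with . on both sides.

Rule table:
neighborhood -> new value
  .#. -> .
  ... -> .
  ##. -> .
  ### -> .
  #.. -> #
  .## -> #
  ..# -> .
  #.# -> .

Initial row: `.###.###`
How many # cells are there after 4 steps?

1

.#...#..
..#...#.
...#...#
....#...
count of #: 1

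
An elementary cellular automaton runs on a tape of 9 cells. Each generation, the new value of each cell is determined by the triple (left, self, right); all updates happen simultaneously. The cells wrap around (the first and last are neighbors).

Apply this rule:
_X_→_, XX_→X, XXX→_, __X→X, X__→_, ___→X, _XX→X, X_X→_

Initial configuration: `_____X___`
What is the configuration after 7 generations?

generation 1: XXXXX__XX
generation 2: ____X_XX_
generation 3: XXXX__XX_
generation 4: X__X_XXX_
generation 5: __X__X_X_
generation 6: XX__X____
generation 7: XX_X__XXX

XX_X__XXX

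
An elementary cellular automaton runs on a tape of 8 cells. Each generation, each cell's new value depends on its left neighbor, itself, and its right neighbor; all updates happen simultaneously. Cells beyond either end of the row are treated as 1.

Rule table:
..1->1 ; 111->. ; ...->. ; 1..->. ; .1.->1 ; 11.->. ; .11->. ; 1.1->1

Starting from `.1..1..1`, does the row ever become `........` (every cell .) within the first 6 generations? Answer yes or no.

generation 1: 11.11.1.
generation 2: ..1..111
generation 3: .11.1...
generation 4: 1..11..1
generation 5: ..1...1.
generation 6: .11..111
generation 6 is .11..111, still not uniform .

no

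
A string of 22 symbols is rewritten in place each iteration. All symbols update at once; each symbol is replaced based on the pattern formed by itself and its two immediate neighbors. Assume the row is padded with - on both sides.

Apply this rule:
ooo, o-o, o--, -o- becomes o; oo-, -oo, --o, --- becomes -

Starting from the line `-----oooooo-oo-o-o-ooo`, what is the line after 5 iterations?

------oooo-o--ooooo-o-
-------oo-ooo--ooo-ooo
---------o-o-o--o-o-o-
---------oooooo-oooooo
----------oooo-o-oooo-

----------oooo-o-oooo-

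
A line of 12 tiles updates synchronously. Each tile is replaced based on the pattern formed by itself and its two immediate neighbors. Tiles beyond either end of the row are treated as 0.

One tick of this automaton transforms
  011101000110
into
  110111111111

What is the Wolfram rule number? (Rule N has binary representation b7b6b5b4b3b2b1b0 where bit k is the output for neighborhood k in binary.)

position 2: 111 → 0  (bit 7 = 0)
position 3: 110 → 1  (bit 6 = 1)
position 4: 101 → 1  (bit 5 = 1)
position 6: 100 → 1  (bit 4 = 1)
position 1: 011 → 1  (bit 3 = 1)
position 5: 010 → 1  (bit 2 = 1)
position 0: 001 → 1  (bit 1 = 1)
position 7: 000 → 1  (bit 0 = 1)
bits b7..b0 = 01111111 = 127

127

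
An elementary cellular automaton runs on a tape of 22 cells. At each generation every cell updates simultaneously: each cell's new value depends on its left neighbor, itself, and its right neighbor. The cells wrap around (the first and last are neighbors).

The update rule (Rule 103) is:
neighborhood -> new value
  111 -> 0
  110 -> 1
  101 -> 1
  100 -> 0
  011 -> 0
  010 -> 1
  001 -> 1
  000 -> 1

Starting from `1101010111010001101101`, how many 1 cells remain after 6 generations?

0111111001110110110110
1000001010011011011010
1011111110101101101111
1100000011110110110000
0101111100011011010111
1110000101101101111001
count of 1: 13

13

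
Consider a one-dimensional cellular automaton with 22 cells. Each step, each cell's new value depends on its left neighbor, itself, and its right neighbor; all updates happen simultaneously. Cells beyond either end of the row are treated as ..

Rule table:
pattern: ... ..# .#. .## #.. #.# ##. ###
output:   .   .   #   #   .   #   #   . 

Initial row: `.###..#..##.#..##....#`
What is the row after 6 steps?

.###..#..#..#..##....#

.#.#..#..####..##....#
.###..#..#..#..##....#
.#.#..#..#..#..##....#
.###..#..#..#..##....#  (repeats step 2; period 2)
step 6: .###..#..#..#..##....#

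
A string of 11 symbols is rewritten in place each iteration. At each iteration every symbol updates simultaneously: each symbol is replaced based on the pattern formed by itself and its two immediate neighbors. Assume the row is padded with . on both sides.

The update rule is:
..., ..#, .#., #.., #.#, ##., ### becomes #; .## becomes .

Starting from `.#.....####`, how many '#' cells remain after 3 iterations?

9

iteration 1: #######.###
iteration 2: .#######.##
iteration 3: #.#######.#
count of #: 9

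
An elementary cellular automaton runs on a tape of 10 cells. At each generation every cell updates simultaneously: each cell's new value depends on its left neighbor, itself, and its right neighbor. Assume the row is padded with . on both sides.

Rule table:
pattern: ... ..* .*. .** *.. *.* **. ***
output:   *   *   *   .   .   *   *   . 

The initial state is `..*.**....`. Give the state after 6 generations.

...*.**..*

****.*.***
...****..*
***...*.**
..*.****.*
****...***
...*.**..*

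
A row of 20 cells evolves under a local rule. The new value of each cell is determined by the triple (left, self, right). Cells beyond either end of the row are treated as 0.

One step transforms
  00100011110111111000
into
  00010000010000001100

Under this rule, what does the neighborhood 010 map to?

At position 2 the neighborhood is 010; the next row has 0 there.

0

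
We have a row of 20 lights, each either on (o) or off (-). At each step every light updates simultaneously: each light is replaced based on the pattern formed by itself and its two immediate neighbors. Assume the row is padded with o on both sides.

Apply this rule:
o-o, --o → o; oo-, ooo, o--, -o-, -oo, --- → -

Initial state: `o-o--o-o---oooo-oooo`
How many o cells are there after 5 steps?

step 1: -o--o-o---o----o----
step 2: o--o-o---o----o----o
step 3: --o-o---o----o----o-
step 4: -o-o---o----o----o-o
step 5: o-o---o----o----o-o-
count of o: 6

6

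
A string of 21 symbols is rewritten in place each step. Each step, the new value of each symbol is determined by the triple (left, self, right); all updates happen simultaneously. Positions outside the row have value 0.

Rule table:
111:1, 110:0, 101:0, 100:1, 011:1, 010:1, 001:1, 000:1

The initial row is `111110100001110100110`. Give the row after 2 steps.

111100111111100111101
111011111111011111001

111011111111011111001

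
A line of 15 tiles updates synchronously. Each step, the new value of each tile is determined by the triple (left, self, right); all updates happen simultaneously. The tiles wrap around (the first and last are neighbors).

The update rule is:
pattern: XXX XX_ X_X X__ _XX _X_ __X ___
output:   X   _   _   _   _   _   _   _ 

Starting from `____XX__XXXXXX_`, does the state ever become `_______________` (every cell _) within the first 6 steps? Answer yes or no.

_________XXXX__
__________XX___
_______________
all cells are _ at step 3

yes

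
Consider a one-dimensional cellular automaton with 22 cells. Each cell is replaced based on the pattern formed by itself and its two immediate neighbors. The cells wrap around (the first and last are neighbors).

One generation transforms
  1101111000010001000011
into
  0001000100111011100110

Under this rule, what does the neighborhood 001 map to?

At position 10 the neighborhood is 001; the next row has 1 there.

1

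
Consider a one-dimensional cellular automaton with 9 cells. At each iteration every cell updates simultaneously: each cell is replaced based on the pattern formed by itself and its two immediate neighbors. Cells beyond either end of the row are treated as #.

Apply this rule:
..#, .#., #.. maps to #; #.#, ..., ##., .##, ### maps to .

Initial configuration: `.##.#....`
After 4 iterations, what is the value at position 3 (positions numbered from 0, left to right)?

.

....##..#
#..#..##.
.#####...
......#.#
position 3 holds .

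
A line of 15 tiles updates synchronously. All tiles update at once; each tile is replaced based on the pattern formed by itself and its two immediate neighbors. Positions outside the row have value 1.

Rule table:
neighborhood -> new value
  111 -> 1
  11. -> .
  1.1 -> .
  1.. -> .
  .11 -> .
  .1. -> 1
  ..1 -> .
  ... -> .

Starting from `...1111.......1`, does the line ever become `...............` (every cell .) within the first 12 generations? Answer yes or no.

yes

....11.........
...............
all cells are . at generation 2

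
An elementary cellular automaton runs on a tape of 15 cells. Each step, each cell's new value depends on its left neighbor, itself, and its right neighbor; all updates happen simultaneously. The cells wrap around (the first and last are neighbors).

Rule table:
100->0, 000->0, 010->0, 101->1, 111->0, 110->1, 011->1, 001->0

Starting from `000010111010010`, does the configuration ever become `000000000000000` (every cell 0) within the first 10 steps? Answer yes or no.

step 1: 000001101100000
step 2: 000001111100000
step 3: 000001000100000
step 4: 000000000000000
all cells are 0 at step 4

yes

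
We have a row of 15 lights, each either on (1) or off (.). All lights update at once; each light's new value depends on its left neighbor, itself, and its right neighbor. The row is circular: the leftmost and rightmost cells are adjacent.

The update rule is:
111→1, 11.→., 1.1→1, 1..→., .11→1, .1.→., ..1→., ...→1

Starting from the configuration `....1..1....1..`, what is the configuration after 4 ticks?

111......11...1
11..1111.1..1.1
1...111.1....11
..1.11.1..11.11

..1.11.1..11.11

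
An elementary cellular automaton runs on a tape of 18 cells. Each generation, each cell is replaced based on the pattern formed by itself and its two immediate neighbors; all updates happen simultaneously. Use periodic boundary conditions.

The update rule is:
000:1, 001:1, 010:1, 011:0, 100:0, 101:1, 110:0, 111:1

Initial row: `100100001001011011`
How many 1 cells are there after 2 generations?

10

001101111011100101
010010110101001111
count of 1: 10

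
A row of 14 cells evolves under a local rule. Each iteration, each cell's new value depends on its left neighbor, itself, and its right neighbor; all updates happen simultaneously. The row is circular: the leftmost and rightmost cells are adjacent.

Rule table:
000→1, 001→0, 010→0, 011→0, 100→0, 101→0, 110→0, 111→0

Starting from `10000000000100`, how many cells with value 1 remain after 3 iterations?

8

00111111110000
10000000000111
00111111110000
count of 1: 8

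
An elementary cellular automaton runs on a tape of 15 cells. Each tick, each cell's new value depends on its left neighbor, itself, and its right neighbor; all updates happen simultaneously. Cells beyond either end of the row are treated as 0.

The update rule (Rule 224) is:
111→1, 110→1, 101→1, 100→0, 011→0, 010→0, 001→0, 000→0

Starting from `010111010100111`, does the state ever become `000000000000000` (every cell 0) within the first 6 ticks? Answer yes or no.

yes

001011101000011
000101110000001
000010110000000
000001010000000
000000100000000
000000000000000
all cells are 0 at tick 6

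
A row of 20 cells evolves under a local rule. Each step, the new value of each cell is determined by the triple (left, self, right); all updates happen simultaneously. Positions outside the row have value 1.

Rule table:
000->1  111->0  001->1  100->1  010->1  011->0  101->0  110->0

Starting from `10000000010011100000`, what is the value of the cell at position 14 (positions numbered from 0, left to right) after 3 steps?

0

01111111111100011111
00000000000011100000
11111111111100011111
position 14 holds 0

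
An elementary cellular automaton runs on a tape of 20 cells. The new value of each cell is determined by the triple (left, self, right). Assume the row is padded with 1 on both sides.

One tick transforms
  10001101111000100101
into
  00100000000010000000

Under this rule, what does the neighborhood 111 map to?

0

At position 8 the neighborhood is 111; the next row has 0 there.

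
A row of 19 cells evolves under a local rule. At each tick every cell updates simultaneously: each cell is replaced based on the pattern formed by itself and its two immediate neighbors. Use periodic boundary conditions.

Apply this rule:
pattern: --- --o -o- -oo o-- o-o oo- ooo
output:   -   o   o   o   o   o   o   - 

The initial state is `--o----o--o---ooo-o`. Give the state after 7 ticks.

oooo--oooooo-oo-ooo
---oooo----oooooo--
--oo--oo--oo----oo-
-oooooooooooo--oooo
oo----------oooo--o
-oo--------oo--oooo
oooo------oooooo--o

oooo------oooooo--o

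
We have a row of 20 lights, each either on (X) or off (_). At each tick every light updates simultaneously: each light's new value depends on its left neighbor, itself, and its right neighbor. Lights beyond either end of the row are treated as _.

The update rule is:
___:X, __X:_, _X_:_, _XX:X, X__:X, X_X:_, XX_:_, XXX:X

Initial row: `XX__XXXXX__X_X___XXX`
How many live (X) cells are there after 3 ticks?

10

tick 1: X_X_XXXX_X____XX_XX_
tick 2: ____XXX___XXX_X__X_X
tick 3: XXX_XX_XX_XX___X____
count of X: 10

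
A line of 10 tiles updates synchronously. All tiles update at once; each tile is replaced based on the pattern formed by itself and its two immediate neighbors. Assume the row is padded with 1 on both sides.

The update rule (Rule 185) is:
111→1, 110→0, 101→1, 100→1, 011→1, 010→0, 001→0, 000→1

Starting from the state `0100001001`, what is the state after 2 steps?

1011100101
0111010011

0111010011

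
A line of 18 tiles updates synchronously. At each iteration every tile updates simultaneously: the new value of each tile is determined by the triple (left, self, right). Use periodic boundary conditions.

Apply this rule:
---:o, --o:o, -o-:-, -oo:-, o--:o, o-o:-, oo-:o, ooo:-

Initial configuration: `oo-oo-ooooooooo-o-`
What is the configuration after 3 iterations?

o--o---------o----

iteration 1: -o--o---------o---
iteration 2: o-oo-ooooooooo-ooo
iteration 3: o--o---------o----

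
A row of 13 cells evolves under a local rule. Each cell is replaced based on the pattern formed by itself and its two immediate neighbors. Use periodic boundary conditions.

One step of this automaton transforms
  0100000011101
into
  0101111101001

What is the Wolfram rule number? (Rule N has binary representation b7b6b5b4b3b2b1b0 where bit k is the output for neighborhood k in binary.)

position 9: 111 → 1  (bit 7 = 1)
position 10: 110 → 0  (bit 6 = 0)
position 0: 101 → 0  (bit 5 = 0)
position 2: 100 → 0  (bit 4 = 0)
position 8: 011 → 0  (bit 3 = 0)
position 1: 010 → 1  (bit 2 = 1)
position 7: 001 → 1  (bit 1 = 1)
position 3: 000 → 1  (bit 0 = 1)
bits b7..b0 = 10000111 = 135

135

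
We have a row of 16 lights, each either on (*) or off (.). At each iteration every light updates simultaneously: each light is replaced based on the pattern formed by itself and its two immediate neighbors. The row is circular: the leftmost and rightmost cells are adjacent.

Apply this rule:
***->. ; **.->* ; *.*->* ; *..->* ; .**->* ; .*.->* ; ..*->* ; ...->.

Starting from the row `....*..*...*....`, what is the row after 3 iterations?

iteration 1: ...******.***...
iteration 2: ..**....***.**..
iteration 3: .****..**.*****.

.****..**.*****.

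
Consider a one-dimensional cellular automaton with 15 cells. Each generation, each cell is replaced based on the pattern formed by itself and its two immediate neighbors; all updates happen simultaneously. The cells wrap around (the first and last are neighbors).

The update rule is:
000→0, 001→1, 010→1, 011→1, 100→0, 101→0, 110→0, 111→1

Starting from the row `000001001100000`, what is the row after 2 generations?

generation 1: 000011011000000
generation 2: 000110010000000

000110010000000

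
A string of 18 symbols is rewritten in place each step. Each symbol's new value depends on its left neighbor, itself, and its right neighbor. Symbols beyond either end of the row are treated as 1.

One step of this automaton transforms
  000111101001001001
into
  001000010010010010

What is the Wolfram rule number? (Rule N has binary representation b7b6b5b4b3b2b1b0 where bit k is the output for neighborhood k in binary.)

34

position 4: 111 → 0  (bit 7 = 0)
position 6: 110 → 0  (bit 6 = 0)
position 7: 101 → 1  (bit 5 = 1)
position 0: 100 → 0  (bit 4 = 0)
position 3: 011 → 0  (bit 3 = 0)
position 8: 010 → 0  (bit 2 = 0)
position 2: 001 → 1  (bit 1 = 1)
position 1: 000 → 0  (bit 0 = 0)
bits b7..b0 = 00100010 = 34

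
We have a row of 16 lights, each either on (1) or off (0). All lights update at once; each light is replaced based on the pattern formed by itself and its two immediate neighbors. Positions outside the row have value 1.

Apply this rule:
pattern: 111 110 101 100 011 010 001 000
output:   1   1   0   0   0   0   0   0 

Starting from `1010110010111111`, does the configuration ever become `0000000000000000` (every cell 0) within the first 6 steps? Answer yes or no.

1000010000011111
1000000000001111
1000000000000111
1000000000000011
1000000000000001
1000000000000000
step 6 is 1000000000000000, still not uniform 0

no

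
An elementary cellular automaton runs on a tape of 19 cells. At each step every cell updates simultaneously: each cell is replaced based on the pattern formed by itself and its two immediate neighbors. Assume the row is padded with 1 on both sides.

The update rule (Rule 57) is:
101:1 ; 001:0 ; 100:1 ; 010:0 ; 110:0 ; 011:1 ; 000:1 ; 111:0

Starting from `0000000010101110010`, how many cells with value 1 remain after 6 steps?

step 1: 1111111001011001001
step 2: 0000000100110100101
step 3: 1111110010101010011
step 4: 0000001001010101010
step 5: 1111100100101010101
step 6: 0000010010010101011
count of 1: 7

7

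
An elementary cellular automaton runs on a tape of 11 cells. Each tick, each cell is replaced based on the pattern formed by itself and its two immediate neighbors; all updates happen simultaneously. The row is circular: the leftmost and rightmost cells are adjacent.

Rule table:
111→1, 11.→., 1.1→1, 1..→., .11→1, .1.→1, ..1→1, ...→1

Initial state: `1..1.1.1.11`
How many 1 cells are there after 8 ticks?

..111111111
.111111111.
111111111..
11111111..1
1111111..11
111111..111
11111..1111
1111..11111
count of 1: 9

9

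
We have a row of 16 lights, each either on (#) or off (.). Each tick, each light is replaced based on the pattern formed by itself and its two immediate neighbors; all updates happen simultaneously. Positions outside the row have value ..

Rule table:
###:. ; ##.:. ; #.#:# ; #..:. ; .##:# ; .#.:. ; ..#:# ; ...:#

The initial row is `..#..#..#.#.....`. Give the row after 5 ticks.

##..#..#.#..####
#..#..#.#..##...
..#..#.#..##..##
##..#.#..##..##.
#..#.#..##..##..

#..#.#..##..##..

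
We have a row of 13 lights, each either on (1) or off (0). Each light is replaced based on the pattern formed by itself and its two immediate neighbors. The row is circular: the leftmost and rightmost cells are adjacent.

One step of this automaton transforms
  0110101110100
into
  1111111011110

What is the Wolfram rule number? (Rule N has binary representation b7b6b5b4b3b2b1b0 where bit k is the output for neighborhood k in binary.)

position 7: 111 → 0  (bit 7 = 0)
position 2: 110 → 1  (bit 6 = 1)
position 3: 101 → 1  (bit 5 = 1)
position 11: 100 → 1  (bit 4 = 1)
position 1: 011 → 1  (bit 3 = 1)
position 4: 010 → 1  (bit 2 = 1)
position 0: 001 → 1  (bit 1 = 1)
position 12: 000 → 0  (bit 0 = 0)
bits b7..b0 = 01111110 = 126

126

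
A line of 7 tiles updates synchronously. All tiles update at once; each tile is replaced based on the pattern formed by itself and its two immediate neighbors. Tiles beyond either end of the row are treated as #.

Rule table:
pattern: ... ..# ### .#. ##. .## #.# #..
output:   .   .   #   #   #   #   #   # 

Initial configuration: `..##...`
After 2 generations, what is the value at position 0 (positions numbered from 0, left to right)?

generation 1: #.###..
generation 2: ######.
position 0 holds #

#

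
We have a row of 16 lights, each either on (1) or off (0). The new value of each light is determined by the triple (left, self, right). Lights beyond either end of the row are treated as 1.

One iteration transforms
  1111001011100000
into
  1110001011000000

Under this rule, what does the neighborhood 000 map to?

At position 12 the neighborhood is 000; the next row has 0 there.

0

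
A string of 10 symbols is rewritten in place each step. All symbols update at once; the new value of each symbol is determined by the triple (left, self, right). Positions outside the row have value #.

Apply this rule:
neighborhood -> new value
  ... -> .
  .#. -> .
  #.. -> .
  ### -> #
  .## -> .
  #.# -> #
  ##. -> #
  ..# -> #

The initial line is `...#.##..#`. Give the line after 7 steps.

..#.#.#.#.
.#.#.#.#.#
#.#.#.#.#.
##.#.#.#.#
###.#.#.#.
####.#.#.#
#####.#.#.

#####.#.#.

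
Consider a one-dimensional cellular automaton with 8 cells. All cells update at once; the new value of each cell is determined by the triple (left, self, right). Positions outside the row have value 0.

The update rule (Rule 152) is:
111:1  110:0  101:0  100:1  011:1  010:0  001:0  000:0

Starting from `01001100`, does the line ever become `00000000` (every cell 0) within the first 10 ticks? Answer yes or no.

yes

tick 1: 00101010
tick 2: 00000001
tick 3: 00000000
all cells are 0 at tick 3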